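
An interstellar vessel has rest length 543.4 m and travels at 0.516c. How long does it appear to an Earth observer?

Proper length L₀ = 543.4 m
γ = 1/√(1 - 0.516²) = 1.1674
L = L₀/γ = 543.4/1.1674 = 465.5 m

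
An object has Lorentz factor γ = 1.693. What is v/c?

From γ = 1/√(1 - v²/c²):
1/γ² = 1/1.693² = 0.3489
v²/c² = 1 - 0.3489 = 0.6511
v/c = √(0.6511) = 0.8069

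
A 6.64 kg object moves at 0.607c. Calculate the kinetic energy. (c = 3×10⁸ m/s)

γ = 1/√(1 - 0.607²) = 1.2583
γ - 1 = 0.2583
KE = (γ-1)mc² = 0.2583 × 6.64 × (3×10⁸)² = 1.544×10¹⁷ J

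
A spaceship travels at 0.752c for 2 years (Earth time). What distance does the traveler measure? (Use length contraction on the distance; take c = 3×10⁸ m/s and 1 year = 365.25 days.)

Earth distance: d = v × t = 0.752c × 2 yr = 1.4239×10¹⁶ m
γ = 1.5171
d' = d/γ = 1.4239×10¹⁶/1.5171 = 9.386×10¹⁵ m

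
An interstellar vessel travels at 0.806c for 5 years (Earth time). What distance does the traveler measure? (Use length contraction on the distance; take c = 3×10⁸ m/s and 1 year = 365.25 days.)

Earth distance: d = v × t = 0.806c × 5 yr = 3.8153×10¹⁶ m
γ = 1.6894
d' = d/γ = 3.8153×10¹⁶/1.6894 = 2.258×10¹⁶ m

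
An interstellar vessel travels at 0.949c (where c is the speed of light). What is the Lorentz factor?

v/c = 0.949, so (v/c)² = 0.900601
1 - (v/c)² = 0.099399
γ = 1/√(0.099399) = 3.172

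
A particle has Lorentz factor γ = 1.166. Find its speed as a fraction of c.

From γ = 1/√(1 - v²/c²):
1/γ² = 1/1.166² = 0.7355
v²/c² = 1 - 0.7355 = 0.2645
v/c = √(0.2645) = 0.5143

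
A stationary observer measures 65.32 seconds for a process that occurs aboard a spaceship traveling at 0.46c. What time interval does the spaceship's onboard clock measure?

Dilated time Δt = 65.32 seconds
γ = 1/√(1 - 0.46²) = 1.1262
Δt₀ = Δt/γ = 65.32/1.1262 = 58.00 seconds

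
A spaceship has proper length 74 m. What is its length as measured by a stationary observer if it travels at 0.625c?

Proper length L₀ = 74 m
γ = 1/√(1 - 0.625²) = 1.281
L = L₀/γ = 74/1.281 = 57.77 m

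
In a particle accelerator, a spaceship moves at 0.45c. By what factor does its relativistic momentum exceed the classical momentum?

p_rel = γmv, p_class = mv
Ratio = γ = 1/√(1 - 0.45²)
= 1/√(0.7975) = 1.120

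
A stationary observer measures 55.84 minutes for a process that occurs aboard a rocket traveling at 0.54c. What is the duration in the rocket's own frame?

Dilated time Δt = 55.84 minutes
γ = 1/√(1 - 0.54²) = 1.188
Δt₀ = Δt/γ = 55.84/1.188 = 47.00 minutes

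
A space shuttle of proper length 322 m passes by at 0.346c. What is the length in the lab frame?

Proper length L₀ = 322 m
γ = 1/√(1 - 0.346²) = 1.066
L = L₀/γ = 322/1.066 = 302.1 m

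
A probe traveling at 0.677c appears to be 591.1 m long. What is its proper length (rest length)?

Contracted length L = 591.1 m
γ = 1/√(1 - 0.677²) = 1.3587
L₀ = γL = 1.3587 × 591.1 = 803.1 m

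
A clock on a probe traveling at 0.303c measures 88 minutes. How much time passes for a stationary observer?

Proper time Δt₀ = 88 minutes
γ = 1/√(1 - 0.303²) = 1.0493
Δt = γΔt₀ = 1.0493 × 88 = 92.34 minutes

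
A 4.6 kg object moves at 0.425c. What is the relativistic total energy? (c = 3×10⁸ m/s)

γ = 1/√(1 - 0.425²) = 1.10474
mc² = 4.6 × (3×10⁸)² = 4.140×10¹⁷ J
E = γmc² = 1.10474 × 4.140×10¹⁷ = 4.574×10¹⁷ J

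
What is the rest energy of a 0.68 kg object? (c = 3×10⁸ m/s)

c² = (3×10⁸)² = 9.000×10¹⁶ m²/s²
E₀ = mc² = 0.68 × 9.000×10¹⁶ = 6.120×10¹⁶ J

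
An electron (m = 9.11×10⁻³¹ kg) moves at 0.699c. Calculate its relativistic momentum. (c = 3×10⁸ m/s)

γ = 1/√(1 - 0.699²) = 1.398
v = 0.699 × 3×10⁸ = 2.097×10⁸ m/s
p = γmv = 1.398 × 9.11×10⁻³¹ × 2.097×10⁸ = 2.671×10⁻²² kg·m/s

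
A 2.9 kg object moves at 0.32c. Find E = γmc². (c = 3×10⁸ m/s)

γ = 1/√(1 - 0.32²) = 1.0555
mc² = 2.9 × (3×10⁸)² = 2.610×10¹⁷ J
E = γmc² = 1.0555 × 2.610×10¹⁷ = 2.755×10¹⁷ J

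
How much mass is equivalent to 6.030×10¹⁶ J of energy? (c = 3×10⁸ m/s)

From E = mc², we get m = E/c²
c² = (3×10⁸)² = 9×10¹⁶ m²/s²
m = 6.030×10¹⁶ / 9×10¹⁶ = 0.6700 kg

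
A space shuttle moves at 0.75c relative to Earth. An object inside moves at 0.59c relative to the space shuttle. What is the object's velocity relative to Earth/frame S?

u = (u' + v)/(1 + u'v/c²)
Numerator: 0.59 + 0.75 = 1.34
Denominator: 1 + 0.4425 = 1.4425
u = 1.34/1.4425 = 0.9289c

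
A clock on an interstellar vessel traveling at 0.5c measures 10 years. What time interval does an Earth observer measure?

Proper time Δt₀ = 10 years
γ = 1/√(1 - 0.5²) = 1.155
Δt = γΔt₀ = 1.155 × 10 = 11.55 years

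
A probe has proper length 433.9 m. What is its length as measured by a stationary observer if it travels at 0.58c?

Proper length L₀ = 433.9 m
γ = 1/√(1 - 0.58²) = 1.2276
L = L₀/γ = 433.9/1.2276 = 353.5 m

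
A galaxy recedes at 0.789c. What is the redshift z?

β = 0.789
(1+β)/(1-β) = 1.789/0.211 = 8.479
√(8.479) = 2.912
z = 2.912 - 1 = 1.912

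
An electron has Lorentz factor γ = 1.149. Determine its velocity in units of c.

From γ = 1/√(1 - v²/c²):
1/γ² = 1/1.149² = 0.75746
v²/c² = 1 - 0.75746 = 0.24254
v/c = √(0.24254) = 0.4925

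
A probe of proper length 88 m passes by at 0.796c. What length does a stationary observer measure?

Proper length L₀ = 88 m
γ = 1/√(1 - 0.796²) = 1.652
L = L₀/γ = 88/1.652 = 53.27 m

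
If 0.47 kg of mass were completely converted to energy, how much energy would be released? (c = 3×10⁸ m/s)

Using E = mc²:
c² = (3×10⁸)² = 9×10¹⁶ m²/s²
E = 0.47 × 9×10¹⁶ = 4.230×10¹⁶ J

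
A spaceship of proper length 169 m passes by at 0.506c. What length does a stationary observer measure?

Proper length L₀ = 169 m
γ = 1/√(1 - 0.506²) = 1.159
L = L₀/γ = 169/1.159 = 145.8 m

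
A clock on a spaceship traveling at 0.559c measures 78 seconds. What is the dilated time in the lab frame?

Proper time Δt₀ = 78 seconds
γ = 1/√(1 - 0.559²) = 1.206
Δt = γΔt₀ = 1.206 × 78 = 94.07 seconds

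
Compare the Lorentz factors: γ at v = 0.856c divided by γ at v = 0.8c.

γ₁ = 1/√(1 - 0.856²) = 1.9343
γ₂ = 1/√(1 - 0.8²) = 1.6667
γ₁/γ₂ = 1.9343/1.6667 = 1.161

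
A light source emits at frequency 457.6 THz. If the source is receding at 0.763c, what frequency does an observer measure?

β = v/c = 0.763
(1-β)/(1+β) = 0.237/1.763 = 0.1344
Doppler factor = √(0.1344) = 0.3666
f_obs = 457.6 × 0.3666 = 167.8 THz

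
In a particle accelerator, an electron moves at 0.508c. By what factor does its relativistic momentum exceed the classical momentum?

p_rel = γmv, p_class = mv
Ratio = γ = 1/√(1 - 0.508²)
= 1/√(0.741936) = 1.161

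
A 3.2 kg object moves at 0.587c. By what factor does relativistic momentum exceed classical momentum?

p_rel = γmv, p_class = mv
Ratio = γ = 1/√(1 - 0.587²) = 1.235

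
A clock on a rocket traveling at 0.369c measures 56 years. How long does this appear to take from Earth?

Proper time Δt₀ = 56 years
γ = 1/√(1 - 0.369²) = 1.0759
Δt = γΔt₀ = 1.0759 × 56 = 60.25 years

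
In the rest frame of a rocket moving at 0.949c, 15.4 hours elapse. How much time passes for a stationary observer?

Proper time Δt₀ = 15.4 hours
γ = 1/√(1 - 0.949²) = 3.172
Δt = γΔt₀ = 3.172 × 15.4 = 48.85 hours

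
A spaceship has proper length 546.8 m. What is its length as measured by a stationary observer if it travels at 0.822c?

Proper length L₀ = 546.8 m
γ = 1/√(1 - 0.822²) = 1.756
L = L₀/γ = 546.8/1.756 = 311.4 m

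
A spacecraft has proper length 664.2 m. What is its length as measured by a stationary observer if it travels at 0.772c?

Proper length L₀ = 664.2 m
γ = 1/√(1 - 0.772²) = 1.5733
L = L₀/γ = 664.2/1.5733 = 422.2 m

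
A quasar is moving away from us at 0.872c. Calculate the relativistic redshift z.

β = 0.872
(1+β)/(1-β) = 1.872/0.128 = 14.625
√(14.625) = 3.824
z = 3.824 - 1 = 2.824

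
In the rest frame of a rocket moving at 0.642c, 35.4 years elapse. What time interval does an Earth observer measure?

Proper time Δt₀ = 35.4 years
γ = 1/√(1 - 0.642²) = 1.3043
Δt = γΔt₀ = 1.3043 × 35.4 = 46.17 years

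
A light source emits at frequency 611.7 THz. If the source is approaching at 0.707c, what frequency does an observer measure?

β = v/c = 0.707
(1+β)/(1-β) = 1.707/0.293 = 5.826
Doppler factor = √(5.826) = 2.4137
f_obs = 611.7 × 2.4137 = 1476 THz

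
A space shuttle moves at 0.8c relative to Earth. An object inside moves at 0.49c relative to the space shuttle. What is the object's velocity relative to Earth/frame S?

u = (u' + v)/(1 + u'v/c²)
Numerator: 0.49 + 0.8 = 1.29
Denominator: 1 + 0.392 = 1.392
u = 1.29/1.392 = 0.9267c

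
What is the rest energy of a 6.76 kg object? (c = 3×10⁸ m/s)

c² = (3×10⁸)² = 9.000×10¹⁶ m²/s²
E₀ = mc² = 6.76 × 9.000×10¹⁶ = 6.084×10¹⁷ J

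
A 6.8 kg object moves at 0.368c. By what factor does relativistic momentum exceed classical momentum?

p_rel = γmv, p_class = mv
Ratio = γ = 1/√(1 - 0.368²) = 1.075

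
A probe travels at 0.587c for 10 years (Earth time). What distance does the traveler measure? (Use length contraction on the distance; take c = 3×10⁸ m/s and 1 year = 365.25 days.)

Earth distance: d = v × t = 0.587c × 10 yr = 5.5573×10¹⁶ m
γ = 1.2352
d' = d/γ = 5.5573×10¹⁶/1.2352 = 4.499×10¹⁶ m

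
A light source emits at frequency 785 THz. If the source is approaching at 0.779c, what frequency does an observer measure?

β = v/c = 0.779
(1+β)/(1-β) = 1.779/0.221 = 8.050
Doppler factor = √(8.050) = 2.837
f_obs = 785 × 2.837 = 2227 THz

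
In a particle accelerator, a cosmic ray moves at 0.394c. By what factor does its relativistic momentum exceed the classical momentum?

p_rel = γmv, p_class = mv
Ratio = γ = 1/√(1 - 0.394²)
= 1/√(0.844764) = 1.088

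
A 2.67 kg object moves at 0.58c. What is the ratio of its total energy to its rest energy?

E = γmc², E₀ = mc²
E/E₀ = γ = 1/√(1 - 0.58²) = 1.228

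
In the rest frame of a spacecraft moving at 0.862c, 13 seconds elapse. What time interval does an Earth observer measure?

Proper time Δt₀ = 13 seconds
γ = 1/√(1 - 0.862²) = 1.973
Δt = γΔt₀ = 1.973 × 13 = 25.65 seconds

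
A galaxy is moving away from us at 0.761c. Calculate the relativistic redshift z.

β = 0.761
(1+β)/(1-β) = 1.761/0.239 = 7.368
√(7.368) = 2.714
z = 2.714 - 1 = 1.714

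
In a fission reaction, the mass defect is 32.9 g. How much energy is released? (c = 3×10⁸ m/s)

Convert mass defect: Δm = 32.9 g = 0.0329 kg
E = Δm·c² = 0.0329 × (3×10⁸)²
= 0.0329 × 9×10¹⁶ = 2.961×10¹⁵ J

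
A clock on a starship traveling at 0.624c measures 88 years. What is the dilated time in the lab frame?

Proper time Δt₀ = 88 years
γ = 1/√(1 - 0.624²) = 1.280
Δt = γΔt₀ = 1.280 × 88 = 112.6 years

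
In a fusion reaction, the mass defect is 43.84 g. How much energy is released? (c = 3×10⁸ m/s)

Convert mass defect: Δm = 43.84 g = 0.04384 kg
E = Δm·c² = 0.04384 × (3×10⁸)²
= 0.04384 × 9×10¹⁶ = 3.946×10¹⁵ J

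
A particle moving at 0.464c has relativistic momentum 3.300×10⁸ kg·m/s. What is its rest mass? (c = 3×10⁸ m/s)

γ = 1/√(1 - 0.464²) = 1.129
v = 0.464 × 3×10⁸ = 1.392×10⁸ m/s
m = p/(γv) = 3.300×10⁸/(1.129 × 1.392×10⁸) = 2.100 kg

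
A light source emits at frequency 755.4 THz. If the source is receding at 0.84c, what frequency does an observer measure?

β = v/c = 0.84
(1-β)/(1+β) = 0.16/1.84 = 0.08696
Doppler factor = √(0.08696) = 0.2949
f_obs = 755.4 × 0.2949 = 222.8 THz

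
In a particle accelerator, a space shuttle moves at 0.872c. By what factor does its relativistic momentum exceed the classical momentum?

p_rel = γmv, p_class = mv
Ratio = γ = 1/√(1 - 0.872²)
= 1/√(0.239616) = 2.043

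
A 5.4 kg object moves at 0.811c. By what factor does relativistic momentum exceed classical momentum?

p_rel = γmv, p_class = mv
Ratio = γ = 1/√(1 - 0.811²) = 1.709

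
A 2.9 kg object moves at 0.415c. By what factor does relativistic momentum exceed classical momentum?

p_rel = γmv, p_class = mv
Ratio = γ = 1/√(1 - 0.415²) = 1.099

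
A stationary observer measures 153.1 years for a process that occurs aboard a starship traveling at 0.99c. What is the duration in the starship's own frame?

Dilated time Δt = 153.1 years
γ = 1/√(1 - 0.99²) = 7.089
Δt₀ = Δt/γ = 153.1/7.089 = 21.60 years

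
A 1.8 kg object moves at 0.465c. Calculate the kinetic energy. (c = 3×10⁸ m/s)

γ = 1/√(1 - 0.465²) = 1.12955
γ - 1 = 0.12955
KE = (γ-1)mc² = 0.12955 × 1.8 × (3×10⁸)² = 2.099×10¹⁶ J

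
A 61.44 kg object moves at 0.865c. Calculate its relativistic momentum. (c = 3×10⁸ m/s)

γ = 1/√(1 - 0.865²) = 1.9929
v = 0.865 × 3×10⁸ = 2.595×10⁸ m/s
p = γmv = 1.9929 × 61.44 × 2.595×10⁸ = 3.177×10¹⁰ kg·m/s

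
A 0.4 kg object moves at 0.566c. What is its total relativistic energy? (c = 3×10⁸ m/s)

γ = 1/√(1 - 0.566²) = 1.213
mc² = 0.4 × (3×10⁸)² = 3.600×10¹⁶ J
E = γmc² = 1.213 × 3.600×10¹⁶ = 4.367×10¹⁶ J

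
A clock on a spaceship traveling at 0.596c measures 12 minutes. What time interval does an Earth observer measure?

Proper time Δt₀ = 12 minutes
γ = 1/√(1 - 0.596²) = 1.245
Δt = γΔt₀ = 1.245 × 12 = 14.94 minutes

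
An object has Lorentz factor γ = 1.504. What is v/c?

From γ = 1/√(1 - v²/c²):
1/γ² = 1/1.504² = 0.4421
v²/c² = 1 - 0.4421 = 0.5579
v/c = √(0.5579) = 0.7469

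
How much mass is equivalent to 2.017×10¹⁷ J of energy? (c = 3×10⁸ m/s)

From E = mc², we get m = E/c²
c² = (3×10⁸)² = 9×10¹⁶ m²/s²
m = 2.017×10¹⁷ / 9×10¹⁶ = 2.241 kg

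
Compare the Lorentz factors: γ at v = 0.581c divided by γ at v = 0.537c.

γ₁ = 1/√(1 - 0.581²) = 1.2286
γ₂ = 1/√(1 - 0.537²) = 1.1854
γ₁/γ₂ = 1.2286/1.1854 = 1.036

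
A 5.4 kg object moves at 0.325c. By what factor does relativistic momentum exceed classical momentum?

p_rel = γmv, p_class = mv
Ratio = γ = 1/√(1 - 0.325²) = 1.057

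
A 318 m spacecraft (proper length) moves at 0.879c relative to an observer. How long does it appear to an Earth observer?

Proper length L₀ = 318 m
γ = 1/√(1 - 0.879²) = 2.097
L = L₀/γ = 318/2.097 = 151.6 m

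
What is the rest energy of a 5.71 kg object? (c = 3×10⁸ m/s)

c² = (3×10⁸)² = 9.000×10¹⁶ m²/s²
E₀ = mc² = 5.71 × 9.000×10¹⁶ = 5.139×10¹⁷ J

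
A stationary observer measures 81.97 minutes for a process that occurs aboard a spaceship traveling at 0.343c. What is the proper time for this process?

Dilated time Δt = 81.97 minutes
γ = 1/√(1 - 0.343²) = 1.0646
Δt₀ = Δt/γ = 81.97/1.0646 = 77.00 minutes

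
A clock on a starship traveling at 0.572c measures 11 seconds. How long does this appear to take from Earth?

Proper time Δt₀ = 11 seconds
γ = 1/√(1 - 0.572²) = 1.219
Δt = γΔt₀ = 1.219 × 11 = 13.41 seconds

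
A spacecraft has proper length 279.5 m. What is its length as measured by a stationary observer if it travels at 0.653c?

Proper length L₀ = 279.5 m
γ = 1/√(1 - 0.653²) = 1.320
L = L₀/γ = 279.5/1.320 = 211.7 m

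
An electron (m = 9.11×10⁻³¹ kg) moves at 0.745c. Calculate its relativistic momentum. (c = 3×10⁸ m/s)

γ = 1/√(1 - 0.745²) = 1.499
v = 0.745 × 3×10⁸ = 2.235×10⁸ m/s
p = γmv = 1.499 × 9.11×10⁻³¹ × 2.235×10⁸ = 3.052×10⁻²² kg·m/s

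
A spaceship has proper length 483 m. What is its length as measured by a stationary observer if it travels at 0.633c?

Proper length L₀ = 483 m
γ = 1/√(1 - 0.633²) = 1.2917
L = L₀/γ = 483/1.2917 = 373.9 m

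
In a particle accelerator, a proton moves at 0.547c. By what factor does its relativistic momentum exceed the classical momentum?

p_rel = γmv, p_class = mv
Ratio = γ = 1/√(1 - 0.547²)
= 1/√(0.700791) = 1.195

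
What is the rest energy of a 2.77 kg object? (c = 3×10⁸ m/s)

c² = (3×10⁸)² = 9.000×10¹⁶ m²/s²
E₀ = mc² = 2.77 × 9.000×10¹⁶ = 2.493×10¹⁷ J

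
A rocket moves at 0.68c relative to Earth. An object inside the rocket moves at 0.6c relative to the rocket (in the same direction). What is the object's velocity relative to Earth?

u = (u' + v)/(1 + u'v/c²)
Numerator: 0.6 + 0.68 = 1.28
Denominator: 1 + 0.408 = 1.408
u = 1.28/1.408 = 0.9091c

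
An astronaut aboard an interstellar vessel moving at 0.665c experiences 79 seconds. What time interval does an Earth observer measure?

Proper time Δt₀ = 79 seconds
γ = 1/√(1 - 0.665²) = 1.339
Δt = γΔt₀ = 1.339 × 79 = 105.8 seconds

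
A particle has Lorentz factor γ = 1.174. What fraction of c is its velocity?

From γ = 1/√(1 - v²/c²):
1/γ² = 1/1.174² = 0.7255
v²/c² = 1 - 0.7255 = 0.2745
v/c = √(0.2745) = 0.5239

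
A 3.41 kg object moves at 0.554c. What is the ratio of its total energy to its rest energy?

E = γmc², E₀ = mc²
E/E₀ = γ = 1/√(1 - 0.554²) = 1.201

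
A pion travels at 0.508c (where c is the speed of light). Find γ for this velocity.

v/c = 0.508, so (v/c)² = 0.258064
1 - (v/c)² = 0.741936
γ = 1/√(0.741936) = 1.161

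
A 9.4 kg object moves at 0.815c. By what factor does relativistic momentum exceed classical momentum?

p_rel = γmv, p_class = mv
Ratio = γ = 1/√(1 - 0.815²) = 1.726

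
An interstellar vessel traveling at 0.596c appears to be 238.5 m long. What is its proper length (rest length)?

Contracted length L = 238.5 m
γ = 1/√(1 - 0.596²) = 1.2454
L₀ = γL = 1.2454 × 238.5 = 297.0 m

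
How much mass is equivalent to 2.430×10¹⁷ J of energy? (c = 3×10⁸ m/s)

From E = mc², we get m = E/c²
c² = (3×10⁸)² = 9×10¹⁶ m²/s²
m = 2.430×10¹⁷ / 9×10¹⁶ = 2.700 kg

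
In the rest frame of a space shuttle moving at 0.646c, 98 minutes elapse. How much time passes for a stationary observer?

Proper time Δt₀ = 98 minutes
γ = 1/√(1 - 0.646²) = 1.310
Δt = γΔt₀ = 1.310 × 98 = 128.4 minutes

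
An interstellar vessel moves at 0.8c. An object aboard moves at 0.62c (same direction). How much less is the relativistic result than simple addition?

Classical: u' + v = 0.62 + 0.8 = 1.42c
Relativistic: u = (0.62 + 0.8)/(1 + 0.496) = 1.42/1.496 = 0.9492c
Difference: 1.42 - 0.9492 = 0.4708c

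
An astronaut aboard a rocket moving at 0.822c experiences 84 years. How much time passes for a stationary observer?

Proper time Δt₀ = 84 years
γ = 1/√(1 - 0.822²) = 1.756
Δt = γΔt₀ = 1.756 × 84 = 147.5 years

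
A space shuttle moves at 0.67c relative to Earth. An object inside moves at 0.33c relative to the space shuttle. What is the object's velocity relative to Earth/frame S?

u = (u' + v)/(1 + u'v/c²)
Numerator: 0.33 + 0.67 = 1
Denominator: 1 + 0.2211 = 1.2211
u = 1/1.2211 = 0.8189c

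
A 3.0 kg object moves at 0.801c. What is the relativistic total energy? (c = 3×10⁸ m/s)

γ = 1/√(1 - 0.801²) = 1.6704
mc² = 3.0 × (3×10⁸)² = 2.700×10¹⁷ J
E = γmc² = 1.6704 × 2.700×10¹⁷ = 4.510×10¹⁷ J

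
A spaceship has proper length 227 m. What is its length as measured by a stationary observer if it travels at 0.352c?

Proper length L₀ = 227 m
γ = 1/√(1 - 0.352²) = 1.068
L = L₀/γ = 227/1.068 = 212.5 m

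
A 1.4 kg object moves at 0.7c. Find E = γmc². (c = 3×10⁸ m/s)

γ = 1/√(1 - 0.7²) = 1.400
mc² = 1.4 × (3×10⁸)² = 1.260×10¹⁷ J
E = γmc² = 1.400 × 1.260×10¹⁷ = 1.764×10¹⁷ J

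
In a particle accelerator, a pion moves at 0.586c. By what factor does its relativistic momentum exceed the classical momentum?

p_rel = γmv, p_class = mv
Ratio = γ = 1/√(1 - 0.586²)
= 1/√(0.656604) = 1.234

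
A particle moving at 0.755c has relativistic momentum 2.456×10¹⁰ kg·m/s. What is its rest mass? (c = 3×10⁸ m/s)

γ = 1/√(1 - 0.755²) = 1.525
v = 0.755 × 3×10⁸ = 2.265×10⁸ m/s
m = p/(γv) = 2.456×10¹⁰/(1.525 × 2.265×10⁸) = 71.10 kg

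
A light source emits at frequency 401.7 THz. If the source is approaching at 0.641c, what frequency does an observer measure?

β = v/c = 0.641
(1+β)/(1-β) = 1.641/0.359 = 4.571
Doppler factor = √(4.571) = 2.138
f_obs = 401.7 × 2.138 = 858.8 THz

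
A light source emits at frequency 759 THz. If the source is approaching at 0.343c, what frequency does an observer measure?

β = v/c = 0.343
(1+β)/(1-β) = 1.343/0.657 = 2.044
Doppler factor = √(2.044) = 1.430
f_obs = 759 × 1.430 = 1085 THz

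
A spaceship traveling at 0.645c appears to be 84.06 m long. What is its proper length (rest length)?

Contracted length L = 84.06 m
γ = 1/√(1 - 0.645²) = 1.309
L₀ = γL = 1.309 × 84.06 = 110.0 m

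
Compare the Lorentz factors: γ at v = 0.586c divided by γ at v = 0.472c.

γ₁ = 1/√(1 - 0.586²) = 1.234
γ₂ = 1/√(1 - 0.472²) = 1.134
γ₁/γ₂ = 1.234/1.134 = 1.088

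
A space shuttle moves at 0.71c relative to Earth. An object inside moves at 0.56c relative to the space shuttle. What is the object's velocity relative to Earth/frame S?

u = (u' + v)/(1 + u'v/c²)
Numerator: 0.56 + 0.71 = 1.27
Denominator: 1 + 0.3976 = 1.3976
u = 1.27/1.3976 = 0.9087c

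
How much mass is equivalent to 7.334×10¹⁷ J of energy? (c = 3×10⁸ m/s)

From E = mc², we get m = E/c²
c² = (3×10⁸)² = 9×10¹⁶ m²/s²
m = 7.334×10¹⁷ / 9×10¹⁶ = 8.149 kg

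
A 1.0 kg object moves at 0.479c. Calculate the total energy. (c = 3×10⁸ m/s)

γ = 1/√(1 - 0.479²) = 1.139
mc² = 1.0 × (3×10⁸)² = 9.000×10¹⁶ J
E = γmc² = 1.139 × 9.000×10¹⁶ = 1.025×10¹⁷ J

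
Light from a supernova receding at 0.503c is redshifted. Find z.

β = 0.503
(1+β)/(1-β) = 1.503/0.497 = 3.024
√(3.024) = 1.739
z = 1.739 - 1 = 0.7390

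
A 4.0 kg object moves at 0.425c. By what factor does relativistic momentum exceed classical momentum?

p_rel = γmv, p_class = mv
Ratio = γ = 1/√(1 - 0.425²) = 1.105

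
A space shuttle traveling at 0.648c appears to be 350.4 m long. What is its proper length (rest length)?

Contracted length L = 350.4 m
γ = 1/√(1 - 0.648²) = 1.313
L₀ = γL = 1.313 × 350.4 = 460.1 m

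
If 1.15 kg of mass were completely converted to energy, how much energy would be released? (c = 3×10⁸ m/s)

Using E = mc²:
c² = (3×10⁸)² = 9×10¹⁶ m²/s²
E = 1.15 × 9×10¹⁶ = 1.035×10¹⁷ J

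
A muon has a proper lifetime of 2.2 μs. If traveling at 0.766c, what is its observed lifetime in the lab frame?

Proper lifetime τ₀ = 2.2 μs
γ = 1/√(1 - 0.766²) = 1.5556
τ = γτ₀ = 1.5556 × 2.2 μs = 3.422 μs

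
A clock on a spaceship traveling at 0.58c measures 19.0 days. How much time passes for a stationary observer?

Proper time Δt₀ = 19.0 days
γ = 1/√(1 - 0.58²) = 1.2276
Δt = γΔt₀ = 1.2276 × 19.0 = 23.32 days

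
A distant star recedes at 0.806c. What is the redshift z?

β = 0.806
(1+β)/(1-β) = 1.806/0.194 = 9.309
√(9.309) = 3.051
z = 3.051 - 1 = 2.051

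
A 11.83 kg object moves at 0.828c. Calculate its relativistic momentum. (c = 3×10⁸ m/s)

γ = 1/√(1 - 0.828²) = 1.7834
v = 0.828 × 3×10⁸ = 2.484×10⁸ m/s
p = γmv = 1.7834 × 11.83 × 2.484×10⁸ = 5.241×10⁹ kg·m/s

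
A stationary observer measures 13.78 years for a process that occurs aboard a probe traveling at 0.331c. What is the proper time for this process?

Dilated time Δt = 13.78 years
γ = 1/√(1 - 0.331²) = 1.060
Δt₀ = Δt/γ = 13.78/1.060 = 13.00 years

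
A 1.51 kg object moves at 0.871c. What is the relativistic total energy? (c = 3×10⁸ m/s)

γ = 1/√(1 - 0.871²) = 2.035
mc² = 1.51 × (3×10⁸)² = 1.359×10¹⁷ J
E = γmc² = 2.035 × 1.359×10¹⁷ = 2.766×10¹⁷ J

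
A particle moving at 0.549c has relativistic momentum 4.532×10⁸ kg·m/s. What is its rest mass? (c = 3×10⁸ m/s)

γ = 1/√(1 - 0.549²) = 1.1964
v = 0.549 × 3×10⁸ = 1.647×10⁸ m/s
m = p/(γv) = 4.532×10⁸/(1.1964 × 1.647×10⁸) = 2.300 kg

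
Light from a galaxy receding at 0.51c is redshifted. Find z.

β = 0.51
(1+β)/(1-β) = 1.51/0.49 = 3.08163
√(3.08163) = 1.7555
z = 1.7555 - 1 = 0.7555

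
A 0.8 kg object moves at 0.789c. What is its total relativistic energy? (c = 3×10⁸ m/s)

γ = 1/√(1 - 0.789²) = 1.628
mc² = 0.8 × (3×10⁸)² = 7.200×10¹⁶ J
E = γmc² = 1.628 × 7.200×10¹⁶ = 1.172×10¹⁷ J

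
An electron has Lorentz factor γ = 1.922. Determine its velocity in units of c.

From γ = 1/√(1 - v²/c²):
1/γ² = 1/1.922² = 0.2707
v²/c² = 1 - 0.2707 = 0.7293
v/c = √(0.7293) = 0.8540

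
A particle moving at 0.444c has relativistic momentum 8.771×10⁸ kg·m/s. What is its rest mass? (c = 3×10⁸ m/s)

γ = 1/√(1 - 0.444²) = 1.116
v = 0.444 × 3×10⁸ = 1.332×10⁸ m/s
m = p/(γv) = 8.771×10⁸/(1.116 × 1.332×10⁸) = 5.900 kg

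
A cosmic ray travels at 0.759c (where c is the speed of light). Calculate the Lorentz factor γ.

v/c = 0.759, so (v/c)² = 0.576081
1 - (v/c)² = 0.423919
γ = 1/√(0.423919) = 1.536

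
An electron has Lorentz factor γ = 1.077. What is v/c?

From γ = 1/√(1 - v²/c²):
1/γ² = 1/1.077² = 0.8621
v²/c² = 1 - 0.8621 = 0.1379
v/c = √(0.1379) = 0.3713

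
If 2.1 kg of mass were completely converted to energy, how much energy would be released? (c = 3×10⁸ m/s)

Using E = mc²:
c² = (3×10⁸)² = 9×10¹⁶ m²/s²
E = 2.1 × 9×10¹⁶ = 1.890×10¹⁷ J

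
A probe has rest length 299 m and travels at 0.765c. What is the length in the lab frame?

Proper length L₀ = 299 m
γ = 1/√(1 - 0.765²) = 1.5527
L = L₀/γ = 299/1.5527 = 192.6 m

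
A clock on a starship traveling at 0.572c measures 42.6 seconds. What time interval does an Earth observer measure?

Proper time Δt₀ = 42.6 seconds
γ = 1/√(1 - 0.572²) = 1.21914
Δt = γΔt₀ = 1.21914 × 42.6 = 51.94 seconds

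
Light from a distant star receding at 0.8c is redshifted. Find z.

β = 0.8
(1+β)/(1-β) = 1.8/0.2 = 9.000
√(9.000) = 3.000
z = 3.000 - 1 = 2.000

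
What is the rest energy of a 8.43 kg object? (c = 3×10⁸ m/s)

c² = (3×10⁸)² = 9.000×10¹⁶ m²/s²
E₀ = mc² = 8.43 × 9.000×10¹⁶ = 7.587×10¹⁷ J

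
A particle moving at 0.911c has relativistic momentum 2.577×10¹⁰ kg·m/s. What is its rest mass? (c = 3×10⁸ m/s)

γ = 1/√(1 - 0.911²) = 2.4248
v = 0.911 × 3×10⁸ = 2.733×10⁸ m/s
m = p/(γv) = 2.577×10¹⁰/(2.4248 × 2.733×10⁸) = 38.89 kg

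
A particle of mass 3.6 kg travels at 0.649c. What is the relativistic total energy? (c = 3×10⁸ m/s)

γ = 1/√(1 - 0.649²) = 1.3144
mc² = 3.6 × (3×10⁸)² = 3.240×10¹⁷ J
E = γmc² = 1.3144 × 3.240×10¹⁷ = 4.259×10¹⁷ J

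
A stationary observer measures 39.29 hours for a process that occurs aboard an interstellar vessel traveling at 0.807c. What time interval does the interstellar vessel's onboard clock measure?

Dilated time Δt = 39.29 hours
γ = 1/√(1 - 0.807²) = 1.6933
Δt₀ = Δt/γ = 39.29/1.6933 = 23.20 hours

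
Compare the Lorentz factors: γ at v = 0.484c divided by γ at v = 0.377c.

γ₁ = 1/√(1 - 0.484²) = 1.143
γ₂ = 1/√(1 - 0.377²) = 1.080
γ₁/γ₂ = 1.143/1.080 = 1.058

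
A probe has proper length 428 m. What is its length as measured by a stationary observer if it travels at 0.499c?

Proper length L₀ = 428 m
γ = 1/√(1 - 0.499²) = 1.154
L = L₀/γ = 428/1.154 = 370.9 m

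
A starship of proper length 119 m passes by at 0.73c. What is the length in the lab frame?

Proper length L₀ = 119 m
γ = 1/√(1 - 0.73²) = 1.4632
L = L₀/γ = 119/1.4632 = 81.33 m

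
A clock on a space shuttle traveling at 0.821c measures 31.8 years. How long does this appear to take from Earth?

Proper time Δt₀ = 31.8 years
γ = 1/√(1 - 0.821²) = 1.7515
Δt = γΔt₀ = 1.7515 × 31.8 = 55.70 years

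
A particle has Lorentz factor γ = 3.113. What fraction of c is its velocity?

From γ = 1/√(1 - v²/c²):
1/γ² = 1/3.113² = 0.1032
v²/c² = 1 - 0.1032 = 0.8968
v/c = √(0.8968) = 0.9470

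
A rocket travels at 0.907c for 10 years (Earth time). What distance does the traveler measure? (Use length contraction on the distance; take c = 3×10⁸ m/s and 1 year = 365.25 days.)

Earth distance: d = v × t = 0.907c × 10 yr = 8.587×10¹⁶ m
γ = 2.375
d' = d/γ = 8.587×10¹⁶/2.375 = 3.616×10¹⁶ m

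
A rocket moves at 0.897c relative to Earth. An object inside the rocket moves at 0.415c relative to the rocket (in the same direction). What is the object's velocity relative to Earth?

u = (u' + v)/(1 + u'v/c²)
Numerator: 0.415 + 0.897 = 1.312
Denominator: 1 + 0.372255 = 1.372255
u = 1.312/1.372255 = 0.9561c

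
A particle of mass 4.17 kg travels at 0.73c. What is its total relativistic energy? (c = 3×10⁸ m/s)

γ = 1/√(1 - 0.73²) = 1.463
mc² = 4.17 × (3×10⁸)² = 3.753×10¹⁷ J
E = γmc² = 1.463 × 3.753×10¹⁷ = 5.491×10¹⁷ J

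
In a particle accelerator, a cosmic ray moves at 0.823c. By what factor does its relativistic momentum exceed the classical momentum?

p_rel = γmv, p_class = mv
Ratio = γ = 1/√(1 - 0.823²)
= 1/√(0.322671) = 1.760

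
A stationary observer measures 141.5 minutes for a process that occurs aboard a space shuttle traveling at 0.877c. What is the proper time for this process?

Dilated time Δt = 141.5 minutes
γ = 1/√(1 - 0.877²) = 2.0812
Δt₀ = Δt/γ = 141.5/2.0812 = 67.99 minutes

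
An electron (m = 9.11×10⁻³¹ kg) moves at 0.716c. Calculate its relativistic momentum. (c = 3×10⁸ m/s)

γ = 1/√(1 - 0.716²) = 1.4325
v = 0.716 × 3×10⁸ = 2.148×10⁸ m/s
p = γmv = 1.4325 × 9.11×10⁻³¹ × 2.148×10⁸ = 2.803×10⁻²² kg·m/s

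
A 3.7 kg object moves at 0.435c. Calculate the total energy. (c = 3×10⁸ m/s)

γ = 1/√(1 - 0.435²) = 1.1106
mc² = 3.7 × (3×10⁸)² = 3.330×10¹⁷ J
E = γmc² = 1.1106 × 3.330×10¹⁷ = 3.698×10¹⁷ J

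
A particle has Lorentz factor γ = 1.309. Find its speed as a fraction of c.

From γ = 1/√(1 - v²/c²):
1/γ² = 1/1.309² = 0.5836
v²/c² = 1 - 0.5836 = 0.4164
v/c = √(0.4164) = 0.6453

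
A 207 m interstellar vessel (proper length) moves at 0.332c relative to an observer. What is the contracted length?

Proper length L₀ = 207 m
γ = 1/√(1 - 0.332²) = 1.060
L = L₀/γ = 207/1.060 = 195.3 m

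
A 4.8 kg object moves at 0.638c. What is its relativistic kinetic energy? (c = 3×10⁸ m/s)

γ = 1/√(1 - 0.638²) = 1.2986
γ - 1 = 0.2986
KE = (γ-1)mc² = 0.2986 × 4.8 × (3×10⁸)² = 1.290×10¹⁷ J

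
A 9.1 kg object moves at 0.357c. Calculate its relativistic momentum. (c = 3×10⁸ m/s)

γ = 1/√(1 - 0.357²) = 1.0705
v = 0.357 × 3×10⁸ = 1.071×10⁸ m/s
p = γmv = 1.0705 × 9.1 × 1.071×10⁸ = 1.043×10⁹ kg·m/s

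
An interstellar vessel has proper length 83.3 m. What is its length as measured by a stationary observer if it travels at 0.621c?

Proper length L₀ = 83.3 m
γ = 1/√(1 - 0.621²) = 1.2758
L = L₀/γ = 83.3/1.2758 = 65.29 m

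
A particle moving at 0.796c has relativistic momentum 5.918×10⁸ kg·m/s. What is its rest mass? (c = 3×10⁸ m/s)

γ = 1/√(1 - 0.796²) = 1.652
v = 0.796 × 3×10⁸ = 2.388×10⁸ m/s
m = p/(γv) = 5.918×10⁸/(1.652 × 2.388×10⁸) = 1.500 kg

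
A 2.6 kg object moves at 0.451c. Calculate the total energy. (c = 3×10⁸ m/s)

γ = 1/√(1 - 0.451²) = 1.1204
mc² = 2.6 × (3×10⁸)² = 2.340×10¹⁷ J
E = γmc² = 1.1204 × 2.340×10¹⁷ = 2.622×10¹⁷ J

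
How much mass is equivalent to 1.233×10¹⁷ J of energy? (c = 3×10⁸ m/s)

From E = mc², we get m = E/c²
c² = (3×10⁸)² = 9×10¹⁶ m²/s²
m = 1.233×10¹⁷ / 9×10¹⁶ = 1.370 kg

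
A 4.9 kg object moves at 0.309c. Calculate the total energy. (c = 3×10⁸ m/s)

γ = 1/√(1 - 0.309²) = 1.0515
mc² = 4.9 × (3×10⁸)² = 4.410×10¹⁷ J
E = γmc² = 1.0515 × 4.410×10¹⁷ = 4.637×10¹⁷ J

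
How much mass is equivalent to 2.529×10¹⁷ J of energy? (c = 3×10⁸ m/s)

From E = mc², we get m = E/c²
c² = (3×10⁸)² = 9×10¹⁶ m²/s²
m = 2.529×10¹⁷ / 9×10¹⁶ = 2.810 kg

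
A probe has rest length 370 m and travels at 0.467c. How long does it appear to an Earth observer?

Proper length L₀ = 370 m
γ = 1/√(1 - 0.467²) = 1.1309
L = L₀/γ = 370/1.1309 = 327.2 m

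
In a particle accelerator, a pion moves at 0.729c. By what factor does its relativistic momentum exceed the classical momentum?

p_rel = γmv, p_class = mv
Ratio = γ = 1/√(1 - 0.729²)
= 1/√(0.468559) = 1.461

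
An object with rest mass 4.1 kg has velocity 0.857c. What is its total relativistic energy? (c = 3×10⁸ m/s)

γ = 1/√(1 - 0.857²) = 1.9406
mc² = 4.1 × (3×10⁸)² = 3.690×10¹⁷ J
E = γmc² = 1.9406 × 3.690×10¹⁷ = 7.161×10¹⁷ J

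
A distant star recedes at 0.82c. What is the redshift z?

β = 0.82
(1+β)/(1-β) = 1.82/0.18 = 10.11
√(10.11) = 3.180
z = 3.180 - 1 = 2.180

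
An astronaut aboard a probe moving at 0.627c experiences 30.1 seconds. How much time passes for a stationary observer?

Proper time Δt₀ = 30.1 seconds
γ = 1/√(1 - 0.627²) = 1.2837
Δt = γΔt₀ = 1.2837 × 30.1 = 38.64 seconds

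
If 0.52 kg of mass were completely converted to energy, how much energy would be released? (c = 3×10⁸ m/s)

Using E = mc²:
c² = (3×10⁸)² = 9×10¹⁶ m²/s²
E = 0.52 × 9×10¹⁶ = 4.680×10¹⁶ J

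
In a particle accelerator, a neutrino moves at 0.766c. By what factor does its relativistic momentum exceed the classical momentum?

p_rel = γmv, p_class = mv
Ratio = γ = 1/√(1 - 0.766²)
= 1/√(0.413244) = 1.556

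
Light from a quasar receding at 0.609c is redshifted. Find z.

β = 0.609
(1+β)/(1-β) = 1.609/0.391 = 4.115
√(4.115) = 2.029
z = 2.029 - 1 = 1.029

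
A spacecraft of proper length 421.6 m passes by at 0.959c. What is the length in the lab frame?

Proper length L₀ = 421.6 m
γ = 1/√(1 - 0.959²) = 3.529
L = L₀/γ = 421.6/3.529 = 119.5 m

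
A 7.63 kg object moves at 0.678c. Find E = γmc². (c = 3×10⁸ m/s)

γ = 1/√(1 - 0.678²) = 1.3604
mc² = 7.63 × (3×10⁸)² = 6.867×10¹⁷ J
E = γmc² = 1.3604 × 6.867×10¹⁷ = 9.342×10¹⁷ J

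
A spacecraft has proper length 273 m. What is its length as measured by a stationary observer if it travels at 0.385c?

Proper length L₀ = 273 m
γ = 1/√(1 - 0.385²) = 1.0835
L = L₀/γ = 273/1.0835 = 252.0 m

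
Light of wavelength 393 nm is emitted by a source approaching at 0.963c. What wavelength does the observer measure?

β = 0.963
Wavelength Doppler factor = √(0.037/1.963) = √(0.01885) = 0.1373
λ_obs = 393 × 0.1373 = 53.96 nm (blueshift)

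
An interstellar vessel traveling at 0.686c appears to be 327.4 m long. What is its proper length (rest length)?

Contracted length L = 327.4 m
γ = 1/√(1 - 0.686²) = 1.3744
L₀ = γL = 1.3744 × 327.4 = 450.0 m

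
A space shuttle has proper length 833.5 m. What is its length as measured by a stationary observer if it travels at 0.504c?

Proper length L₀ = 833.5 m
γ = 1/√(1 - 0.504²) = 1.1578
L = L₀/γ = 833.5/1.1578 = 719.9 m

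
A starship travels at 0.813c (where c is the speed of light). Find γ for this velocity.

v/c = 0.813, so (v/c)² = 0.660969
1 - (v/c)² = 0.339031
γ = 1/√(0.339031) = 1.717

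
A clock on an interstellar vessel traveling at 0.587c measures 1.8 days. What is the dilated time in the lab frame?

Proper time Δt₀ = 1.8 days
γ = 1/√(1 - 0.587²) = 1.235
Δt = γΔt₀ = 1.235 × 1.8 = 2.223 days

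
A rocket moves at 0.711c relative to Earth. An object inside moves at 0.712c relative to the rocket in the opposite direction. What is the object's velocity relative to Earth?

Object's velocity in rocket frame is u' = -0.712c
u = (u' + v)/(1 + u'v/c²) = (v - 0.712)/(1 - 0.712·v/c²)
Numerator: 0.711 - 0.712 = -0.001
Denominator: 1 - 0.506232 = 0.493768
u = -0.001/0.493768 = -0.002025c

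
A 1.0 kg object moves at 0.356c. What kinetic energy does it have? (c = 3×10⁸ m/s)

γ = 1/√(1 - 0.356²) = 1.07011
γ - 1 = 0.07011
KE = (γ-1)mc² = 0.07011 × 1.0 × (3×10⁸)² = 6.310×10¹⁵ J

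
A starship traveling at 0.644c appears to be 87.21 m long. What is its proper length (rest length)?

Contracted length L = 87.21 m
γ = 1/√(1 - 0.644²) = 1.307
L₀ = γL = 1.307 × 87.21 = 114.0 m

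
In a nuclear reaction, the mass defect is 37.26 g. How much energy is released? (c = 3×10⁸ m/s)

Convert mass defect: Δm = 37.26 g = 0.03726 kg
E = Δm·c² = 0.03726 × (3×10⁸)²
= 0.03726 × 9×10¹⁶ = 3.353×10¹⁵ J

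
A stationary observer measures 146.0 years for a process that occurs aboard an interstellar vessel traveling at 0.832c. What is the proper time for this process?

Dilated time Δt = 146.0 years
γ = 1/√(1 - 0.832²) = 1.8025
Δt₀ = Δt/γ = 146.0/1.8025 = 81.00 years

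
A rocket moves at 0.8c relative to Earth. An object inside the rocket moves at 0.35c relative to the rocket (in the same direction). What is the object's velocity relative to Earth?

u = (u' + v)/(1 + u'v/c²)
Numerator: 0.35 + 0.8 = 1.15
Denominator: 1 + 0.28 = 1.28
u = 1.15/1.28 = 0.8984c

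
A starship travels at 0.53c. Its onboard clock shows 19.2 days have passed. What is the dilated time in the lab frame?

Proper time Δt₀ = 19.2 days
γ = 1/√(1 - 0.53²) = 1.179
Δt = γΔt₀ = 1.179 × 19.2 = 22.64 days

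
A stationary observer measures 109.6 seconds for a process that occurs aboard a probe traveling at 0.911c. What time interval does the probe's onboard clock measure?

Dilated time Δt = 109.6 seconds
γ = 1/√(1 - 0.911²) = 2.425
Δt₀ = Δt/γ = 109.6/2.425 = 45.20 seconds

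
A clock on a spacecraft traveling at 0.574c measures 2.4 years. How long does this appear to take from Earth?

Proper time Δt₀ = 2.4 years
γ = 1/√(1 - 0.574²) = 1.2212
Δt = γΔt₀ = 1.2212 × 2.4 = 2.931 years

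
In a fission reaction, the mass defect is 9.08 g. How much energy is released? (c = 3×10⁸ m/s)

Convert mass defect: Δm = 9.08 g = 0.00908 kg
E = Δm·c² = 0.00908 × (3×10⁸)²
= 0.00908 × 9×10¹⁶ = 8.172×10¹⁴ J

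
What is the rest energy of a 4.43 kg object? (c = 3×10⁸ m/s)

c² = (3×10⁸)² = 9.000×10¹⁶ m²/s²
E₀ = mc² = 4.43 × 9.000×10¹⁶ = 3.987×10¹⁷ J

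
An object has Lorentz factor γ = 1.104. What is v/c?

From γ = 1/√(1 - v²/c²):
1/γ² = 1/1.104² = 0.8205
v²/c² = 1 - 0.8205 = 0.1795
v/c = √(0.1795) = 0.4237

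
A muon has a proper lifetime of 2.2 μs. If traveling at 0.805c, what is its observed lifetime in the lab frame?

Proper lifetime τ₀ = 2.2 μs
γ = 1/√(1 - 0.805²) = 1.6856
τ = γτ₀ = 1.6856 × 2.2 μs = 3.708 μs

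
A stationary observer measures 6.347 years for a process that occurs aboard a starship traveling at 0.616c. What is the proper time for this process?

Dilated time Δt = 6.347 years
γ = 1/√(1 - 0.616²) = 1.2694
Δt₀ = Δt/γ = 6.347/1.2694 = 5.000 years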